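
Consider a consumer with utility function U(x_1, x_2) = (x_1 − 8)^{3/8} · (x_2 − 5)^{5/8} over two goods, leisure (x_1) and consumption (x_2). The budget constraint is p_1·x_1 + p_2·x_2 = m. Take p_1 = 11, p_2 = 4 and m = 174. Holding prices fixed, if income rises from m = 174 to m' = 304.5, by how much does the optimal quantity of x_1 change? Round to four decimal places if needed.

After buying the subsistence bundle (8, 5), a share 0.375 of the remaining income goes to x_1: x_1* = 8 + 0.375·(m − 8p_1 − 5p_2)/p_1.
Discretionary income = 174 − 8·11 − 5·4 = 66; x_1* = 8 + 0.375·66/11 = 10.25.
At m' = 304.5: x_1* = 14.6989. Change: 14.6989 − 10.25 = 4.4489.

Δx_1* = 4.4489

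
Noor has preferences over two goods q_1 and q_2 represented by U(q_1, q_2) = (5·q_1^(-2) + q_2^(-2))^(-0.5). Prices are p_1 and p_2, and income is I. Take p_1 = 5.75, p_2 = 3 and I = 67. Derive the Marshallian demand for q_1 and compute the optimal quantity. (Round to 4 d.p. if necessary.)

q_1* = 8.4497

With the ratio pinned down, the budget gives q_1* = I/(p_1 + p_2·(q_2/q_1)) and q_2* = (q_2/q_1)·q_1*.
Numerically q_2/q_1 = 0.726427, so q_1* = 67/(5.75 + 3·0.726427) = 8.4497.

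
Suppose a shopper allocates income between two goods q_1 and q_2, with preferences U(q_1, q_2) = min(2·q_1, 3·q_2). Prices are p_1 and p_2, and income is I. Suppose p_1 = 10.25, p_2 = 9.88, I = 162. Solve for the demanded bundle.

Here 3·10.25 + 2·9.88 = 50.51, giving q_1* = 9.6219 and q_2* = 6.4146.

q_1* = 9.6219, q_2* = 6.4146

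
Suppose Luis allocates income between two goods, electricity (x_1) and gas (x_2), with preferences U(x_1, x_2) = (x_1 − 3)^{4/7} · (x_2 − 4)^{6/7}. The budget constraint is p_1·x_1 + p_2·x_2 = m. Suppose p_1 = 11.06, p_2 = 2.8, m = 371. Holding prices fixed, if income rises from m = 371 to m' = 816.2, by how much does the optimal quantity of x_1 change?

MRS = (2/3)·(x_2−4)/(x_1−3). Tangency with p_1/p_2 gives x_2−4 = (3/2)·(p_1/p_2)·(x_1−3).
After buying the subsistence bundle (3, 4), a share 0.4 of the remaining income goes to x_1: x_1* = 3 + 0.4·(m − 3p_1 − 4p_2)/p_1.
Discretionary income = 371 − 3·11.06 − 4·2.8 = 326.62; x_1* = 3 + 0.4·326.62/11.06 = 14.8127.
At m' = 816.2: x_1* = 30.9139. Change: 30.9139 − 14.8127 = 16.1013.

Δx_1* = 16.1013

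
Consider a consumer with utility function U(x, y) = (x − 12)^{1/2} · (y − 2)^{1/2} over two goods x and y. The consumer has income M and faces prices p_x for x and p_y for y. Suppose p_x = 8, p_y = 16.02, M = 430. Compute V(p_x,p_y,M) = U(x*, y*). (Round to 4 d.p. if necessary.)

V = 13.3365

Let x' = x−12, y' = y−2. MRS = y'/x' = p_x/p_y.
After buying the subsistence bundle (12, 2), a share 0.5 of the remaining income goes to x: x* = 12 + 0.5·(M − 12p_x − 2p_y)/p_x.
Discretionary income = 430 − 12·8 − 2·16.02 = 301.96; x* = 12 + 0.5·301.96/8 = 30.8725; y* = 2 + 0.5·301.96/16.02 = 11.4245.
Utility at the optimum: U(30.8725, 11.4245) = 13.3365.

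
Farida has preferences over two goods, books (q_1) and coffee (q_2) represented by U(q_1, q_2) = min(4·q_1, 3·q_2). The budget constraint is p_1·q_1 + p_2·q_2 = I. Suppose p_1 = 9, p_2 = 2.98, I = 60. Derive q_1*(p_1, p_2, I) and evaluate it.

q_1* = 4.6249

Demand: q_1*(p_1,p_2,I) = 3·I/(3·p_1 + 4·p_2), q_2* = 4·I/(3·p_1 + 4·p_2).
Here 3·9 + 4·2.98 = 38.92, giving q_1* = 4.6249.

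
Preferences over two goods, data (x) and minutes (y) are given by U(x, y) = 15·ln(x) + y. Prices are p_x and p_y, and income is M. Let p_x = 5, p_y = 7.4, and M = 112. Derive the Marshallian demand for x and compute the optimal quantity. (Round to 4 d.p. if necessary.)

MU_x = 15/x, MU_y = 1. Tangency: 15/x = p_x/p_y.
So x*(p_x,p_y) = 15·p_y/p_x, independent of income; and y* = (M − 15·p_y)/p_y.
At the given prices: x* = 15·7.4/5 = 22.2.

x* = 22.2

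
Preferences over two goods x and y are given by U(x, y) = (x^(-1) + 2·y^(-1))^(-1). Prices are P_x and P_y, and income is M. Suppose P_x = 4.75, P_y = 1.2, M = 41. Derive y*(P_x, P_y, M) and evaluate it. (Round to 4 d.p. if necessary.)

Substitute y = (y/x)·x into the budget: x* = M/(P_x + P_y·(y/x)).
Numerically y/x = 2.813657, so x* = 41/(4.75 + 1.2·2.813657) = 5.0453 and y* = 2.813657·5.0453 = 14.1957.

y* = 14.1957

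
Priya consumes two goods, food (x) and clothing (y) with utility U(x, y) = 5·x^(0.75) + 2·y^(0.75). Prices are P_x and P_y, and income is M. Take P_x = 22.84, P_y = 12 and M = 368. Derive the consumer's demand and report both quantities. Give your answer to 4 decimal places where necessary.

MRS = MU_x/MU_y = (5/2)·(y/x)^(0.25). Set equal to P_x/P_y.
Solve for the ratio: y/x = [(2/5)·P_x/P_y]^(4).
With the ratio pinned down, the budget gives x* = M/(P_x + P_y·(y/x)) and y* = (y/x)·x*.
Numerically y/x = 0.335969, so x* = 368/(22.84 + 12·0.335969) = 13.6947 and y* = 0.335969·13.6947 = 4.601.

x* = 13.6947, y* = 4.601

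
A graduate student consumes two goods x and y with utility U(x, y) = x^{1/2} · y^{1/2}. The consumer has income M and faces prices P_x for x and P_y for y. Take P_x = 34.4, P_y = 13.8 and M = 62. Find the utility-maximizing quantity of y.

The MRS is y/x. Set MRS = P_x/P_y.
So 0.5·P_y·y = 0.5·P_x·x; combined with the budget, a share 0.5 of income goes to x.
Demand: x*(P_x,P_y,M) = 0.5·M/P_x and y* = 0.5·M/P_y.
At P_x=34.4, P_y=13.8, M=62: y* = 0.5·62/13.8 = 2.2464.

y* = 2.2464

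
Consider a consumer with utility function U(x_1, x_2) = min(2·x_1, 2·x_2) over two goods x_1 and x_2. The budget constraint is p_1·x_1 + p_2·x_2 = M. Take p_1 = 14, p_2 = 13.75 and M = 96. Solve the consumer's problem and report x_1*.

x_1* = 3.4595

Demand: x_1*(p_1,p_2,M) = 2·M/(2·p_1 + 2·p_2), x_2* = 2·M/(2·p_1 + 2·p_2).
Here 2·14 + 2·13.75 = 55.5, giving x_1* = 3.4595.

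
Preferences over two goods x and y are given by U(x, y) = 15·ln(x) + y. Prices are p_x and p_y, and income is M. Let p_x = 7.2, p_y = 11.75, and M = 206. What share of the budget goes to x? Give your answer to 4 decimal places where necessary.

share on x = 0.8556

So x*(p_x,p_y) = 15·p_y/p_x, independent of income; and y* = (M − 15·p_y)/p_y.
At the given prices: x* = 15·11.75/7.2 = 24.4792, and y* = 2.5319.
Expenditure on x: 7.2·24.4792 = 176.25; share = 0.8556.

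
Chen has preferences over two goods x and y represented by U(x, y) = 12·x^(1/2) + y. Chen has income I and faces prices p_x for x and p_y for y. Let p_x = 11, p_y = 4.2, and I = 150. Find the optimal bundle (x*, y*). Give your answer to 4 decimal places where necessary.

Set MRS = p_x/p_y: 6·x^(−1/2) = p_x/p_y.
Solve: √x = 6·p_y/p_x, so x*(p_x,p_y) = (6·p_y/p_x)², and y* = (I − p_x·x*)/p_y.
Plugging in: x* = (6·4.2/11)² = 5.2483, y* = 21.9688.

x* = 5.2483, y* = 21.9688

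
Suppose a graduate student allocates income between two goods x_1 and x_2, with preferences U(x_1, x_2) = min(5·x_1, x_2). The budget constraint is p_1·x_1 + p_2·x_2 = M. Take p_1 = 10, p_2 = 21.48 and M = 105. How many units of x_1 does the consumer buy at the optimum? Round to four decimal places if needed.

x_1* = 0.8944

Leontief preferences: the optimum is at the kink where x_1/1 = x_2/5, i.e. x_2 = 5·x_1.
Budget: p_1·x_1 + p_2·5·x_1 = M, so (p_1 + 5·p_2)·x_1 = M.
Demand: x_1*(p_1,p_2,M) = M/(p_1 + 5·p_2), x_2* = 5·M/(p_1 + 5·p_2).
Here 10 + 5·21.48 = 117.4, giving x_1* = 0.8944.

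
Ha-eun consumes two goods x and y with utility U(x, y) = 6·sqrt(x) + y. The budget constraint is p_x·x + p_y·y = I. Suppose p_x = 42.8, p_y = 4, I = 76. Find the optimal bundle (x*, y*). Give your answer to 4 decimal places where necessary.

MU_x = 3/√x, MU_y = 1. Tangency: 3/√x = p_x/p_y.
Thus x* = (3·p_y/p_x)² — independent of I — with the rest of income spent on y.
Plugging in: x* = (3·4/42.8)² = 0.0786, y* = 18.1589.

x* = 0.0786, y* = 18.1589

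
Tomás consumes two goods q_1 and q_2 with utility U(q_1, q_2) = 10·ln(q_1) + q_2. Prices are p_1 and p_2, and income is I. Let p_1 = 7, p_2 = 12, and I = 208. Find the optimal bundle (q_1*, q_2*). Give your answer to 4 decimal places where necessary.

So q_1*(p_1,p_2) = 10·p_2/p_1, independent of income; and q_2* = (I − 10·p_2)/p_2.
At the given prices: q_1* = 10·12/7 = 17.1429, and q_2* = 7.3333.

q_1* = 17.1429, q_2* = 7.3333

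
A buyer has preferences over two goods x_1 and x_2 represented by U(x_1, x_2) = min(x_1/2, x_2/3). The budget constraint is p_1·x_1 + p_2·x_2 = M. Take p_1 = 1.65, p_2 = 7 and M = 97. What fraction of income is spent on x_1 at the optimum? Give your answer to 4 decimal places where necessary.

share on x_1 = 0.1358

With perfect complements, no substitution: consume in ratio x_1:x_2 = 2:3.
Budget: p_1·x_1 + p_2·(3/2)·x_1 = M, so (2·p_1 + 3·p_2)·x_1 = 2·M.
Demand: x_1*(p_1,p_2,M) = 2·M/(2·p_1 + 3·p_2), x_2* = 3·M/(2·p_1 + 3·p_2).
Here 2·1.65 + 3·7 = 24.3, giving x_1* = 7.9835 and x_2* = 11.9753.
Expenditure on x_1: 1.65·7.9835 = 13.1728; share = 0.1358.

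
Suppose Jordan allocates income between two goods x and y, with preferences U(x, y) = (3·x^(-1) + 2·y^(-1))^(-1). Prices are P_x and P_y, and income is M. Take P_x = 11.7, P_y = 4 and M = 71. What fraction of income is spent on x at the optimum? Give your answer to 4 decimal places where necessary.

share on x = 0.6769

MRS = MU_x/MU_y = (3/2)·(y/x)^(2). Set equal to P_x/P_y.
Hence y/x = ((2/3)·P_x/P_y)^(1/(2)), i.e. raised to the 0.5 power.
Substitute y = (y/x)·x into the budget: x* = M/(P_x + P_y·(y/x)).
Numerically y/x = 1.396424, so x* = 71/(11.7 + 4·1.396424) = 4.1074 and y* = 1.396424·4.1074 = 5.7357.
Expenditure on x: 11.7·4.1074 = 48.0571; share = 0.6769.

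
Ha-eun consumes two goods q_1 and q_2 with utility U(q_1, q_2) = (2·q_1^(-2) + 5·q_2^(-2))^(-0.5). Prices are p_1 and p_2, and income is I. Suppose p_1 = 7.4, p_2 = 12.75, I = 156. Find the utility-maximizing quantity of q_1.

q_1* = 7.1447

MRS = MU_q_1/MU_q_2 = (2/5)·(q_2/q_1)^(3). Set equal to p_1/p_2.
Solve for the ratio: q_2/q_1 = [(5/2)·p_1/p_2]^(1/3).
Substitute q_2 = (q_2/q_1)·q_1 into the budget: q_1* = I/(p_1 + p_2·(q_2/q_1)).
Numerically q_2/q_1 = 1.132106, so q_1* = 156/(7.4 + 12.75·1.132106) = 7.1447.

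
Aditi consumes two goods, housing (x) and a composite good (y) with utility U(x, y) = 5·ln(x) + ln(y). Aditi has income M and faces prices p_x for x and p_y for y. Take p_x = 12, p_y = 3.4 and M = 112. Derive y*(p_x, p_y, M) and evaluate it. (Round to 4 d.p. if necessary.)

The MRS is 5·y/x. Set MRS = p_x/p_y.
So 5·p_y·y = p_x·x; combined with the budget, a share 5/6 of income goes to x.
Demand: x*(p_x,p_y,M) = 5/6·M/p_x and y* = 1/6·M/p_y.
At p_x=12, p_y=3.4, M=112: y* = 1/6·112/3.4 = 5.4902.

y* = 5.4902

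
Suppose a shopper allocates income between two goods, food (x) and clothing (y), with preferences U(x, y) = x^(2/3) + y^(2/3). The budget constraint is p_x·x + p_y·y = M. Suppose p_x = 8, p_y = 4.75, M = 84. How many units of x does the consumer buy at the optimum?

With the ratio pinned down, the budget gives x* = M/(p_x + p_y·(y/x)) and y* = (y/x)·x*.
Numerically y/x = 4.777373, so x* = 84/(8 + 4.75·4.777373) = 2.7368.

x* = 2.7368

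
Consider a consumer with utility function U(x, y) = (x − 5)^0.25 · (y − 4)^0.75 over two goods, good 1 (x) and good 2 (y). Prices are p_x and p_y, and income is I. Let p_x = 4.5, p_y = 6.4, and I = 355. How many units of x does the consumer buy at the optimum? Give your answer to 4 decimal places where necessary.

x* = 22.05

This is Cobb-Douglas in (x−5, y−4): tangency gives 0.25·p_y·(y−4) = 0.75·p_x·(x−5).
After buying the subsistence bundle (5, 4), a share 0.25 of the remaining income goes to x: x* = 5 + 0.25·(I − 5p_x − 4p_y)/p_x.
Discretionary income = 355 − 5·4.5 − 4·6.4 = 306.9; x* = 5 + 0.25·306.9/4.5 = 22.05.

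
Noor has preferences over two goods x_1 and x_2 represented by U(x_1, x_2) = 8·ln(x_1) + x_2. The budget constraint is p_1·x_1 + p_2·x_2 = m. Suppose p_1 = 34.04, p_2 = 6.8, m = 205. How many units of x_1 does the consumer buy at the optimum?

x_1* = 1.5981

At the given prices: x_1* = 8·6.8/34.04 = 1.5981.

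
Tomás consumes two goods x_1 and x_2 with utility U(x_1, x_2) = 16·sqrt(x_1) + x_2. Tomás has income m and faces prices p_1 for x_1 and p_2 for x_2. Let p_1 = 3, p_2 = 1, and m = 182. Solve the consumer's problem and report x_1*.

x_1* = 7.1111

Set MRS = p_1/p_2: 8·x_1^(−1/2) = p_1/p_2.
Solve: √x_1 = 8·p_2/p_1, so x_1*(p_1,p_2) = (8·p_2/p_1)², and x_2* = (m − p_1·x_1*)/p_2.
Plugging in: x_1* = (8·1/3)² = 7.1111.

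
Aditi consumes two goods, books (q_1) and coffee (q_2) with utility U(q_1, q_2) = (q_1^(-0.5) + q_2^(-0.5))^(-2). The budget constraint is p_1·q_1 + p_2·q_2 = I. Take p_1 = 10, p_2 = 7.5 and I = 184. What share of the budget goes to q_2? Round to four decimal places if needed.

From the CES first-order condition, (q_2/q_1)^(1.5) = p_1/p_2.
Solve for the ratio: q_2/q_1 = [p_1/p_2]^(2/3).
With the ratio pinned down, the budget gives q_1* = I/(p_1 + p_2·(q_2/q_1)) and q_2* = (q_2/q_1)·q_1*.
Numerically q_2/q_1 = 1.211414, so q_1* = 184/(10 + 7.5·1.211414) = 9.6408 and q_2* = 1.211414·9.6408 = 11.679.
Expenditure on q_2: 7.5·11.679 = 87.5923; share = 0.476.

share on q_2 = 0.476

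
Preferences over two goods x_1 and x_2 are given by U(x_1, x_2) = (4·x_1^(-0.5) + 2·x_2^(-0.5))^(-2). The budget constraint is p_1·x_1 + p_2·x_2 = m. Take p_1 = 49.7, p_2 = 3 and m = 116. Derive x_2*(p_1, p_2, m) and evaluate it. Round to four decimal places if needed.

MRS = MU_x_1/MU_x_2 = 2·(x_2/x_1)^(1.5). Set equal to p_1/p_2.
Solve for the ratio: x_2/x_1 = [(1/2)·p_1/p_2]^(2/3).
Substitute x_2 = (x_2/x_1)·x_1 into the budget: x_1* = m/(p_1 + p_2·(x_2/x_1)).
Numerically x_2/x_1 = 4.093896, so x_1* = 116/(49.7 + 3·4.093896) = 1.8715 and x_2* = 4.093896·1.8715 = 7.6618.

x_2* = 7.6618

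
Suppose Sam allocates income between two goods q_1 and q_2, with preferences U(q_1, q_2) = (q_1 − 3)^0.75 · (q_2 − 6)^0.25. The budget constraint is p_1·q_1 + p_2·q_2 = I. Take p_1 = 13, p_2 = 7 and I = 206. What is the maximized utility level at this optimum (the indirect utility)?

V = 6.3967

Let q_1' = q_1−3, q_2' = q_2−6. MRS = 3·q_2'/q_1' = p_1/p_2.
Substituting into the budget: q_1* = 3 + 0.75·(I − 3·p_1 − 6·p_2)/p_1, and q_2* = 6 + 0.25·(…)/p_2.
Discretionary income = 206 − 3·13 − 6·7 = 125; q_1* = 3 + 0.75·125/13 = 10.2115; q_2* = 6 + 0.25·125/7 = 10.4643.
Utility at the optimum: U(10.2115, 10.4643) = 6.3967.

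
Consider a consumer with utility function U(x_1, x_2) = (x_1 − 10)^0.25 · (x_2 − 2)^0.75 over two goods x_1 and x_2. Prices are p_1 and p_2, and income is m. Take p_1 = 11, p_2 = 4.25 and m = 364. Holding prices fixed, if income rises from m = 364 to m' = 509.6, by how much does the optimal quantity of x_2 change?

MRS = (1/3)·(x_2−2)/(x_1−10). Tangency with p_1/p_2 gives x_2−2 = 3·(p_1/p_2)·(x_1−10).
After buying the subsistence bundle (10, 2), a share 0.25 of the remaining income goes to x_1: x_1* = 10 + 0.25·(m − 10p_1 − 2p_2)/p_1.
Discretionary income = 364 − 10·11 − 2·4.25 = 245.5; x_2* = 2 + 0.75·245.5/4.25 = 45.3235.
At m' = 509.6: x_2* = 71.0176. Change: 71.0176 − 45.3235 = 25.6941.

Δx_2* = 25.6941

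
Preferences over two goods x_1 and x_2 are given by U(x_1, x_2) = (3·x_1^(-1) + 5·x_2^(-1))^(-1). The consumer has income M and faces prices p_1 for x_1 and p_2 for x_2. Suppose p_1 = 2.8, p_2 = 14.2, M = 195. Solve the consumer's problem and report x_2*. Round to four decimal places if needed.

MU_x_1 ∝ 3·x_1^(-2), MU_x_2 ∝ 5·x_2^(-2), so MRS = (3/5)·(x_2/x_1)^(2) = p_1/p_2.
Hence x_2/x_1 = ((5/3)·p_1/p_2)^(1/(2)), i.e. raised to the 0.5 power.
With the ratio pinned down, the budget gives x_1* = M/(p_1 + p_2·(x_2/x_1)) and x_2* = (x_2/x_1)·x_1*.
Numerically x_2/x_1 = 0.57327, so x_1* = 195/(2.8 + 14.2·0.57327) = 17.8238 and x_2* = 0.57327·17.8238 = 10.2178.

x_2* = 10.2178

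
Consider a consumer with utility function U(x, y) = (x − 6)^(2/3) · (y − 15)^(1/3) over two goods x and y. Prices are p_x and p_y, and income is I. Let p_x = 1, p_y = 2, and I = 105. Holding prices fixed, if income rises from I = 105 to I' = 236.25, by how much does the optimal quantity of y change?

Δy* = 21.875

MRS = 2·(y−15)/(x−6). Tangency with p_x/p_y gives y−15 = (1/2)·(p_x/p_y)·(x−6).
After buying the subsistence bundle (6, 15), a share 2/3 of the remaining income goes to x: x* = 6 + 2/3·(I − 6p_x − 15p_y)/p_x.
Discretionary income = 105 − 6·1 − 15·2 = 69; y* = 15 + 1/3·69/2 = 26.5.
At I' = 236.25: y* = 48.375. Change: 48.375 − 26.5 = 21.875.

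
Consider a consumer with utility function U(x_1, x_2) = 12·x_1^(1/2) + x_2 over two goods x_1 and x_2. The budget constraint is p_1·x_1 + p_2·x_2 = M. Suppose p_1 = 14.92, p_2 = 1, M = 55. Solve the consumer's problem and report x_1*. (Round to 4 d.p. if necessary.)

Set MRS = p_1/p_2: 6·x_1^(−1/2) = p_1/p_2.
Thus x_1* = (6·p_2/p_1)² — independent of M — with the rest of income spent on x_2.
Plugging in: x_1* = (6·1/14.92)² = 0.1617.

x_1* = 0.1617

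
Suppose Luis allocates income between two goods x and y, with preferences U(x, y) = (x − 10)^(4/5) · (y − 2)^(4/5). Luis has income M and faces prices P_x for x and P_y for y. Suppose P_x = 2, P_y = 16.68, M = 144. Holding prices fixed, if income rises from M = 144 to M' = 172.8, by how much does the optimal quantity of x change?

MRS = (y−2)/(x−10). Tangency with P_x/P_y gives y−2 = (P_x/P_y)·(x−10).
Substituting into the budget: x* = 10 + 0.5·(M − 10·P_x − 2·P_y)/P_x, and y* = 2 + 0.5·(…)/P_y.
Discretionary income = 144 − 10·2 − 2·16.68 = 90.64; x* = 10 + 0.5·90.64/2 = 32.66.
At M' = 172.8: x* = 39.86. Change: 39.86 − 32.66 = 7.2.

Δx* = 7.2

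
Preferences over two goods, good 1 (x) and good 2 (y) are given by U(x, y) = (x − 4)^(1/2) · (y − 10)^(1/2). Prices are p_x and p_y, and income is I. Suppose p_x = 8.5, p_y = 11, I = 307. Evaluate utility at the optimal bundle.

V = 8.4285

This is Cobb-Douglas in (x−4, y−10): tangency gives 0.5·p_y·(y−10) = 0.5·p_x·(x−4).
After buying the subsistence bundle (4, 10), a share 0.5 of the remaining income goes to x: x* = 4 + 0.5·(I − 4p_x − 10p_y)/p_x.
Discretionary income = 307 − 4·8.5 − 10·11 = 163; x* = 4 + 0.5·163/8.5 = 13.5882; y* = 10 + 0.5·163/11 = 17.4091.
Utility at the optimum: U(13.5882, 17.4091) = 8.4285.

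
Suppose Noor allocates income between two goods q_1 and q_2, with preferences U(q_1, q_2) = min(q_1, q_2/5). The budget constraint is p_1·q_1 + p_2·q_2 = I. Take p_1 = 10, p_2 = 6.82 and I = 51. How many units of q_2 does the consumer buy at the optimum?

With perfect complements, no substitution: consume in ratio q_1:q_2 = 1:5.
Budget: p_1·q_1 + p_2·5·q_1 = I, so (p_1 + 5·p_2)·q_1 = I.
Demand: q_1*(p_1,p_2,I) = I/(p_1 + 5·p_2), q_2* = 5·I/(p_1 + 5·p_2).
Here 10 + 5·6.82 = 44.1, giving q_2* = 5.7823.

q_2* = 5.7823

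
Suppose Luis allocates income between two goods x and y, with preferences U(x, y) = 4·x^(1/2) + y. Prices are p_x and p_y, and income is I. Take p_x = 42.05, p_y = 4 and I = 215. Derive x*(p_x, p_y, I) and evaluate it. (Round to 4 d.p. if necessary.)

Plugging in: x* = (2·4/42.05)² = 0.0362.

x* = 0.0362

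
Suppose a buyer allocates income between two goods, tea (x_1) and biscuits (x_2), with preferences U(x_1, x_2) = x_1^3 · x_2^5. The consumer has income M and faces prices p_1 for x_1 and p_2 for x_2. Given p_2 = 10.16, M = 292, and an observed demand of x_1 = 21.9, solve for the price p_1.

p_1 = 5

The MRS is (3/5)·x_2/x_1. Set MRS = p_1/p_2.
So 3·p_2·x_2 = 5·p_1·x_1; combined with the budget, a share 0.375 of income goes to x_1.
Demand: x_1*(p_1,p_2,M) = 0.375·M/p_1 and x_2* = 0.625·M/p_2.
Set x_1* = 21.9 in the demand function and solve for p_1: p_1 = 5.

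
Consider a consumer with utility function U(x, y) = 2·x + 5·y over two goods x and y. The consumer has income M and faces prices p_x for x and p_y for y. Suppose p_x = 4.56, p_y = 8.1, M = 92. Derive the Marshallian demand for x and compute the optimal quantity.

x* = 0

Linear utility — the consumer picks whichever good has higher MU/price: 2/4.56 = 0.4386 vs 5/8.1 = 0.6173.
y gives more utility per dollar, so spend all income on y: y* = M/p_y, x* = 0.
Numerically: x* = 0, y* = 11.358.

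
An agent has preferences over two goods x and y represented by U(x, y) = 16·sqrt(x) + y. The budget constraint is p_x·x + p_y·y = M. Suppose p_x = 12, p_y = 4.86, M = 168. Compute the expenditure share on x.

share on x = 0.7498

Set MRS = p_x/p_y: 8·x^(−1/2) = p_x/p_y.
Thus x* = (8·p_y/p_x)² — independent of M — with the rest of income spent on y.
Plugging in: x* = (8·4.86/12)² = 10.4976, y* = 8.6479.
Expenditure on x: 12·10.4976 = 125.9712; share = 0.7498.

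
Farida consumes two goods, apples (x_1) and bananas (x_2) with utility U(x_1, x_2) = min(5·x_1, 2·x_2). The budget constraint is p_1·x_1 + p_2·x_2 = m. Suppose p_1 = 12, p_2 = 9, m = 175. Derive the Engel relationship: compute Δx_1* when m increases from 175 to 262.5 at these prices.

Δx_1* = 2.5362

With perfect complements, no substitution: consume in ratio x_1:x_2 = 2:5.
Budget: p_1·x_1 + p_2·(5/2)·x_1 = m, so (2·p_1 + 5·p_2)·x_1 = 2·m.
Demand: x_1*(p_1,p_2,m) = 2·m/(2·p_1 + 5·p_2), x_2* = 5·m/(2·p_1 + 5·p_2).
Here 2·12 + 5·9 = 69, giving x_1* = 5.0725.
At m' = 262.5: x_1* = 7.6087. Change: 7.6087 − 5.0725 = 2.5362.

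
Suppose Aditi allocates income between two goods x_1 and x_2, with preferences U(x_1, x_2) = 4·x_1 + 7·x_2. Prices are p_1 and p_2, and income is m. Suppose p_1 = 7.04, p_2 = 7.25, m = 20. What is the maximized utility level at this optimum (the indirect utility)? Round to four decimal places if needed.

V = 19.3103

Linear utility — the consumer picks whichever good has higher MU/price: 4/7.04 = 0.5682 vs 7/7.25 = 0.9655.
x_2 gives more utility per dollar, so spend all income on x_2: x_2* = m/p_2, x_1* = 0.
Numerically: x_1* = 0, x_2* = 2.7586.
Utility at the optimum: U(0, 2.7586) = 19.3103.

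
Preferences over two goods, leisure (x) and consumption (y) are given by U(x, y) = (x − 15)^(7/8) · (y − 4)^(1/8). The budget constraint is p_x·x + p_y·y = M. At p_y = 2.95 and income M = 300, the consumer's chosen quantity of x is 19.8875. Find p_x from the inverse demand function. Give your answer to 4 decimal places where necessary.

This is Cobb-Douglas in (x−15, y−4): tangency gives 0.875·p_y·(y−4) = 0.125·p_x·(x−15).
After buying the subsistence bundle (15, 4), a share 0.875 of the remaining income goes to x: x* = 15 + 0.875·(M − 15p_x − 4p_y)/p_x.
Set x* = 19.8875 in the demand function and solve for p_x: p_x = 14.

p_x = 14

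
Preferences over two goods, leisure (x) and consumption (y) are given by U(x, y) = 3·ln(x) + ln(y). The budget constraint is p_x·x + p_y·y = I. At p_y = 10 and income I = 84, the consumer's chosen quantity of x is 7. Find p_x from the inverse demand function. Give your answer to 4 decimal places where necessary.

p_x = 9

MU_x/MU_y = (3·y)/(x); tangency sets this equal to p_x/p_y.
Rearranging, p_y·y = (1/3)·p_x·x. Substituting into the budget gives p_x·x·(1 + (1/3)) = I.
Demand: x*(p_x,p_y,I) = 0.75·I/p_x and y* = 0.25·I/p_y.
Set x* = 7 in the demand function and solve for p_x: p_x = 9.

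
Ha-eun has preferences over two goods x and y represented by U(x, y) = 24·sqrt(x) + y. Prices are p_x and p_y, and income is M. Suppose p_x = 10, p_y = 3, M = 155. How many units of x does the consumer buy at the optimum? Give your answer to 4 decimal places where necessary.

x* = 12.96

Utility is quasi-linear in y; the FOC for x is 12/√x = p_x/p_y.
Thus x* = (12·p_y/p_x)² — independent of M — with the rest of income spent on y.
Plugging in: x* = (12·3/10)² = 12.96.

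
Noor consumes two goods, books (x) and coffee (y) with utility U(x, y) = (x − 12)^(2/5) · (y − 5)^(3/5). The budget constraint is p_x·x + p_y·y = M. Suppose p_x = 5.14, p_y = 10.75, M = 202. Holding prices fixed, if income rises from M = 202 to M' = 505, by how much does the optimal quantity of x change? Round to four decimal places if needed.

Δx* = 23.5798

After buying the subsistence bundle (12, 5), a share 0.4 of the remaining income goes to x: x* = 12 + 0.4·(M − 12p_x − 5p_y)/p_x.
Discretionary income = 202 − 12·5.14 − 5·10.75 = 86.57; x* = 12 + 0.4·86.57/5.14 = 18.737.
At M' = 505: x* = 42.3167. Change: 42.3167 − 18.737 = 23.5798.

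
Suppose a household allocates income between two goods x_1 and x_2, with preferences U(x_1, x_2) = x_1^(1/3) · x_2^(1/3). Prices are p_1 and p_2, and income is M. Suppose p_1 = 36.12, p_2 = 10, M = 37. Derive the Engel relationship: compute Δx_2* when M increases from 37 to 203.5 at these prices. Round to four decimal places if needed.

Tangency: MRS = x_2/x_1 = p_1/p_2.
So 1/3·p_2·x_2 = 1/3·p_1·x_1; combined with the budget, a share 0.5 of income goes to x_1.
Demand: x_1*(p_1,p_2,M) = 0.5·M/p_1 and x_2* = 0.5·M/p_2.
At p_1=36.12, p_2=10, M=37: x_2* = 0.5·37/10 = 1.85.
At M' = 203.5: x_2* = 10.175. Change: 10.175 − 1.85 = 8.325.

Δx_2* = 8.325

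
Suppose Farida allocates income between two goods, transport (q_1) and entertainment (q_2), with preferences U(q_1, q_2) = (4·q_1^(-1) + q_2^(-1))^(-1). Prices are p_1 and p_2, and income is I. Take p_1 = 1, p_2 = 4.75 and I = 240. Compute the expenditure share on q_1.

share on q_1 = 0.4785

MU_q_1 ∝ 4·q_1^(-2), MU_q_2 ∝ q_2^(-2), so MRS = 4·(q_2/q_1)^(2) = p_1/p_2.
Solve for the ratio: q_2/q_1 = [(1/4)·p_1/p_2]^(0.5).
With the ratio pinned down, the budget gives q_1* = I/(p_1 + p_2·(q_2/q_1)) and q_2* = (q_2/q_1)·q_1*.
Numerically q_2/q_1 = 0.229416, so q_1* = 240/(1 + 4.75·0.229416) = 114.8477 and q_2* = 0.229416·114.8477 = 26.3479.
Expenditure on q_1: 1·114.8477 = 114.8477; share = 0.4785.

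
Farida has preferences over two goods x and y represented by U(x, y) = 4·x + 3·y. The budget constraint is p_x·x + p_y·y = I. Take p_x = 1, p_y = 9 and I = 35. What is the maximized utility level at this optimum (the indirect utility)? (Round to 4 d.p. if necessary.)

Perfect substitutes: compare marginal utility per dollar. 4/p_x vs 3/p_y → 4 vs 0.3333.
x gives more utility per dollar, so spend all income on x: x* = I/p_x, y* = 0.
Numerically: x* = 35, y* = 0.
Utility at the optimum: U(35, 0) = 140.

V = 140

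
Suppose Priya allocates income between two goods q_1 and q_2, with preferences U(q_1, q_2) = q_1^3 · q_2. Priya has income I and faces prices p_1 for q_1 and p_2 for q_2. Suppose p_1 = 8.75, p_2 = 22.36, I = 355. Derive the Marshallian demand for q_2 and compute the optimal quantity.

q_2* = 3.9691

MU_q_1/MU_q_2 = (3·q_2)/(q_1); tangency sets this equal to p_1/p_2.
So 3·p_2·q_2 = p_1·q_1; combined with the budget, a share 0.75 of income goes to q_1.
Demand: q_1*(p_1,p_2,I) = 0.75·I/p_1 and q_2* = 0.25·I/p_2.
At p_1=8.75, p_2=22.36, I=355: q_2* = 0.25·355/22.36 = 3.9691.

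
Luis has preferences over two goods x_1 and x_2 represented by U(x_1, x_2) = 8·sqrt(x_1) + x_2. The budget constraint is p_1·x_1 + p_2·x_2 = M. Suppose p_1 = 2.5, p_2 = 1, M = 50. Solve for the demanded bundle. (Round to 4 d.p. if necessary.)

x_1* = 2.56, x_2* = 43.6

Thus x_1* = (4·p_2/p_1)² — independent of M — with the rest of income spent on x_2.
Plugging in: x_1* = (4·1/2.5)² = 2.56, x_2* = 43.6.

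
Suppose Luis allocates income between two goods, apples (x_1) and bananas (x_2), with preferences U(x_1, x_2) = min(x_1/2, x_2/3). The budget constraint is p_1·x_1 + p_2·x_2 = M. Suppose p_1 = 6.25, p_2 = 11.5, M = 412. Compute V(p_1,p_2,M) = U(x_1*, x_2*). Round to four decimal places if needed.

With perfect complements, no substitution: consume in ratio x_1:x_2 = 2:3.
Budget: p_1·x_1 + p_2·(3/2)·x_1 = M, so (2·p_1 + 3·p_2)·x_1 = 2·M.
Demand: x_1*(p_1,p_2,M) = 2·M/(2·p_1 + 3·p_2), x_2* = 3·M/(2·p_1 + 3·p_2).
Here 2·6.25 + 3·11.5 = 47, giving x_1* = 17.5319 and x_2* = 26.2979.
Utility at the optimum: U(17.5319, 26.2979) = 8.766.

V = 8.766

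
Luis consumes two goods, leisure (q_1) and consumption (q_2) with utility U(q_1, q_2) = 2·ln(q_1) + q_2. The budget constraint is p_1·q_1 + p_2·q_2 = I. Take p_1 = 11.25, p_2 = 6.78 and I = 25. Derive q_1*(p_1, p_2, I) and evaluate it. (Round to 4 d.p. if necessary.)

MU_q_1 = 2/q_1, MU_q_2 = 1. Tangency: 2/q_1 = p_1/p_2.
So q_1*(p_1,p_2) = 2·p_2/p_1, independent of income; and q_2* = (I − 2·p_2)/p_2.
At the given prices: q_1* = 2·6.78/11.25 = 1.2053.

q_1* = 1.2053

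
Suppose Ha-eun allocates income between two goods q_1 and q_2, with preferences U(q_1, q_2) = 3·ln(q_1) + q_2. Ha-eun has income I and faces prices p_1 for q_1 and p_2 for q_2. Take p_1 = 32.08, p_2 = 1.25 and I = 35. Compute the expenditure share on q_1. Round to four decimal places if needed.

share on q_1 = 0.1071

MU_q_1 = 3/q_1, MU_q_2 = 1. Tangency: 3/q_1 = p_1/p_2.
So q_1*(p_1,p_2) = 3·p_2/p_1, independent of income; and q_2* = (I − 3·p_2)/p_2.
At the given prices: q_1* = 3·1.25/32.08 = 0.1169, and q_2* = 25.
Expenditure on q_1: 32.08·0.1169 = 3.75; share = 0.1071.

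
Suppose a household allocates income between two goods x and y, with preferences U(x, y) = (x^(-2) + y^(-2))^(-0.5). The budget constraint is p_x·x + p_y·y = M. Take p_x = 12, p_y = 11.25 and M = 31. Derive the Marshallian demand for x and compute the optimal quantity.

MU_x ∝ x^(-3), MU_y ∝ y^(-3), so MRS = (y/x)^(3) = p_x/p_y.
Hence y/x = (p_x/p_y)^(1/(3)), i.e. raised to the 1/3 power.
With the ratio pinned down, the budget gives x* = M/(p_x + p_y·(y/x)) and y* = (y/x)·x*.
Numerically y/x = 1.021746, so x* = 31/(12 + 11.25·1.021746) = 1.3194.

x* = 1.3194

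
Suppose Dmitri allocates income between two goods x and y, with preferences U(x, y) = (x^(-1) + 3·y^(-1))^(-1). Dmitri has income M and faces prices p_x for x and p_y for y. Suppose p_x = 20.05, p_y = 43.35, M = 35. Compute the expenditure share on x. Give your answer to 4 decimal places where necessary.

Numerically y/x = 1.17794, so x* = 35/(20.05 + 43.35·1.17794) = 0.4922 and y* = 1.17794·0.4922 = 0.5797.
Expenditure on x: 20.05·0.4922 = 9.868; share = 0.2819.

share on x = 0.2819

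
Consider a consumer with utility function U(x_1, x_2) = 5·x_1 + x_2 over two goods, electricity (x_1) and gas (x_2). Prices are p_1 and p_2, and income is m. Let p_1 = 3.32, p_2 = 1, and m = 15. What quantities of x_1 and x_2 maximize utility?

x_1* = 4.5181, x_2* = 0

Perfect substitutes: compare marginal utility per dollar. 5/p_1 vs 1/p_2 → 1.506 vs 1.
x_1 gives more utility per dollar, so spend all income on x_1: x_1* = m/p_1, x_2* = 0.
Numerically: x_1* = 4.5181, x_2* = 0.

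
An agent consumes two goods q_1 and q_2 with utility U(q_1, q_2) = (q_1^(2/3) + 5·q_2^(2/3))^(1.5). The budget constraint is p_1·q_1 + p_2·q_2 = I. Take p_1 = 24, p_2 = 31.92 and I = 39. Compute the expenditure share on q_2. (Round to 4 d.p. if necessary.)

From the CES first-order condition, (1/5)·(q_2/q_1)^(1/3) = p_1/p_2.
Solve for the ratio: q_2/q_1 = [5·p_1/p_2]^(3).
With the ratio pinned down, the budget gives q_1* = I/(p_1 + p_2·(q_2/q_1)) and q_2* = (q_2/q_1)·q_1*.
Numerically q_2/q_1 = 53.131869, so q_1* = 39/(24 + 31.92·53.131869) = 0.0227 and q_2* = 53.131869·0.0227 = 1.2048.
Expenditure on q_2: 31.92·1.2048 = 38.4558; share = 0.986.

share on q_2 = 0.986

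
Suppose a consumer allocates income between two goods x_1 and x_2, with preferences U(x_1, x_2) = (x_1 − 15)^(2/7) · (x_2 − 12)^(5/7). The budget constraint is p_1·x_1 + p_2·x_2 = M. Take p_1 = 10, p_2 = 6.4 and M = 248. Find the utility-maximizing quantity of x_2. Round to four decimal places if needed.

x_2* = 14.3661

This is Cobb-Douglas in (x_1−15, x_2−12): tangency gives 2/7·p_2·(x_2−12) = 5/7·p_1·(x_1−15).
Substituting into the budget: x_1* = 15 + 2/7·(M − 15·p_1 − 12·p_2)/p_1, and x_2* = 12 + 5/7·(…)/p_2.
Discretionary income = 248 − 15·10 − 12·6.4 = 21.2; x_2* = 12 + 5/7·21.2/6.4 = 14.3661.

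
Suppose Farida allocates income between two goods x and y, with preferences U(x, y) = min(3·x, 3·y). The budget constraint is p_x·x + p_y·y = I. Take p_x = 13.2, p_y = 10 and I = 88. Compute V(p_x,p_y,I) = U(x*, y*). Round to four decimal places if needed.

V = 11.3793

Leontief preferences: the optimum is at the kink where x/3 = y/3, i.e. y = x.
Budget: p_x·x + p_y·x = I, so (3·p_x + 3·p_y)·x = 3·I.
Demand: x*(p_x,p_y,I) = 3·I/(3·p_x + 3·p_y), y* = 3·I/(3·p_x + 3·p_y).
Here 3·13.2 + 3·10 = 69.6, giving x* = 3.7931 and y* = 3.7931.
Utility at the optimum: U(3.7931, 3.7931) = 11.3793.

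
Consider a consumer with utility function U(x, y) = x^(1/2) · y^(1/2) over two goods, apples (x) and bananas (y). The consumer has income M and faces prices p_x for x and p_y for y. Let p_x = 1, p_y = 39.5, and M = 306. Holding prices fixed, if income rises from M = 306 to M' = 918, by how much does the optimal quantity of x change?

Tangency: MRS = y/x = p_x/p_y.
So 0.5·p_y·y = 0.5·p_x·x; combined with the budget, a share 0.5 of income goes to x.
Demand: x*(p_x,p_y,M) = 0.5·M/p_x and y* = 0.5·M/p_y.
At p_x=1, p_y=39.5, M=306: x* = 0.5·306/1 = 153.
At M' = 918: x* = 459. Change: 459 − 153 = 306.

Δx* = 306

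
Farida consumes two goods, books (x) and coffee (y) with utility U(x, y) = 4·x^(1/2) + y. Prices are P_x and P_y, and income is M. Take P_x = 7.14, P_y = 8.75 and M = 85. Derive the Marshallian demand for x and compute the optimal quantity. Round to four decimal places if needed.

x* = 6.0073

Set MRS = P_x/P_y: 2·x^(−1/2) = P_x/P_y.
Solve: √x = 2·P_y/P_x, so x*(P_x,P_y) = (2·P_y/P_x)², and y* = (M − P_x·x*)/P_y.
Plugging in: x* = (2·8.75/7.14)² = 6.0073.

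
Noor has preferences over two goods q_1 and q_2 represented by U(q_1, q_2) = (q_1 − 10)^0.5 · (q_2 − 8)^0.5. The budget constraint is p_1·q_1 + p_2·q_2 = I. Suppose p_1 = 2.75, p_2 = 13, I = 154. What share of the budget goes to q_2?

share on q_2 = 0.7484

This is Cobb-Douglas in (q_1−10, q_2−8): tangency gives 0.5·p_2·(q_2−8) = 0.5·p_1·(q_1−10).
Substituting into the budget: q_1* = 10 + 0.5·(I − 10·p_1 − 8·p_2)/p_1, and q_2* = 8 + 0.5·(…)/p_2.
Discretionary income = 154 − 10·2.75 − 8·13 = 22.5; q_1* = 10 + 0.5·22.5/2.75 = 14.0909; q_2* = 8 + 0.5·22.5/13 = 8.8654.
Expenditure on q_2: 13·8.8654 = 115.25; share = 0.7484.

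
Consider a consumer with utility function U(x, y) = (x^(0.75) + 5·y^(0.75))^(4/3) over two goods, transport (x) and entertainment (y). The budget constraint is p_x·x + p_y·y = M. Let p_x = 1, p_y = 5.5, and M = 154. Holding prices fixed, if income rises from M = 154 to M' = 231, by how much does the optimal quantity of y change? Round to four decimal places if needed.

Δy* = 11.0567

MRS = MU_x/MU_y = (1/5)·(y/x)^(0.25). Set equal to p_x/p_y.
Solve for the ratio: y/x = [5·p_x/p_y]^(4).
With the ratio pinned down, the budget gives x* = M/(p_x + p_y·(y/x)) and y* = (y/x)·x*.
Numerically y/x = 0.683013, so x* = 154/(1 + 5.5·0.683013) = 32.3762 and y* = 0.683013·32.3762 = 22.1134.
At M' = 231: y* = 33.1701. Change: 33.1701 − 22.1134 = 11.0567.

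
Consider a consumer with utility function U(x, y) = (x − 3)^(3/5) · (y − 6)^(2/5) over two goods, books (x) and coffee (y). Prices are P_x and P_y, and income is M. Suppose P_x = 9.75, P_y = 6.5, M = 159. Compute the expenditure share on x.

share on x = 0.5264

This is Cobb-Douglas in (x−3, y−6): tangency gives 0.6·P_y·(y−6) = 0.4·P_x·(x−3).
After buying the subsistence bundle (3, 6), a share 0.6 of the remaining income goes to x: x* = 3 + 0.6·(M − 3P_x − 6P_y)/P_x.
Discretionary income = 159 − 3·9.75 − 6·6.5 = 90.75; x* = 3 + 0.6·90.75/9.75 = 8.5846; y* = 6 + 0.4·90.75/6.5 = 11.5846.
Expenditure on x: 9.75·8.5846 = 83.7; share = 0.5264.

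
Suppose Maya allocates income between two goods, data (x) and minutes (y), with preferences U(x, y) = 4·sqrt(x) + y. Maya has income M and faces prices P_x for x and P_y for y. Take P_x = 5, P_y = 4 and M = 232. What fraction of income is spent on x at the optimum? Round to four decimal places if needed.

share on x = 0.0552

Set MRS = P_x/P_y: 2·x^(−1/2) = P_x/P_y.
Solve: √x = 2·P_y/P_x, so x*(P_x,P_y) = (2·P_y/P_x)², and y* = (M − P_x·x*)/P_y.
Plugging in: x* = (2·4/5)² = 2.56, y* = 54.8.
Expenditure on x: 5·2.56 = 12.8; share = 0.0552.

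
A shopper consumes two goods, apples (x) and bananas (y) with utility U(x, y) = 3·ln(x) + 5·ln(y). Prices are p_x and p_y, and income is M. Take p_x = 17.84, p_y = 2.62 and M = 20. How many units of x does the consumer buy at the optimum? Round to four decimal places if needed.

x* = 0.4204

MU_x/MU_y = (3·y)/(5·x); tangency sets this equal to p_x/p_y.
Rearranging, p_y·y = (5/3)·p_x·x. Substituting into the budget gives p_x·x·(1 + (5/3)) = M.
Demand: x*(p_x,p_y,M) = 0.375·M/p_x and y* = 0.625·M/p_y.
At p_x=17.84, p_y=2.62, M=20: x* = 0.375·20/17.84 = 0.4204.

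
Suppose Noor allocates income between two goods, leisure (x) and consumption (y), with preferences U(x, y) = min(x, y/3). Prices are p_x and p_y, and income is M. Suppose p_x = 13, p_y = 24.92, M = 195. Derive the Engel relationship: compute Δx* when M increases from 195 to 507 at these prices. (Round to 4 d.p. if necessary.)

With perfect complements, no substitution: consume in ratio x:y = 1:3.
Budget: p_x·x + p_y·3·x = M, so (p_x + 3·p_y)·x = M.
Demand: x*(p_x,p_y,M) = M/(p_x + 3·p_y), y* = 3·M/(p_x + 3·p_y).
Here 13 + 3·24.92 = 87.76, giving x* = 2.222.
At M' = 507: x* = 5.7771. Change: 5.7771 − 2.222 = 3.5552.

Δx* = 3.5552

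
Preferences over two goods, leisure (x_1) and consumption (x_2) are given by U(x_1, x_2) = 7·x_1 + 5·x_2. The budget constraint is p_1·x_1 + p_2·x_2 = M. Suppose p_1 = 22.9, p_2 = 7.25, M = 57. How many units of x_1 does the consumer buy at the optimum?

x_1* = 0

x_2 gives more utility per dollar, so spend all income on x_2: x_2* = M/p_2, x_1* = 0.
Numerically: x_1* = 0, x_2* = 7.8621.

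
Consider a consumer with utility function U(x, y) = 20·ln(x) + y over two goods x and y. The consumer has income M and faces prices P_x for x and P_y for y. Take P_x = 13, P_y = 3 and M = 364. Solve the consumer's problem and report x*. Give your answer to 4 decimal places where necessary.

x* = 4.6154

So x*(P_x,P_y) = 20·P_y/P_x, independent of income; and y* = (M − 20·P_y)/P_y.
At the given prices: x* = 20·3/13 = 4.6154.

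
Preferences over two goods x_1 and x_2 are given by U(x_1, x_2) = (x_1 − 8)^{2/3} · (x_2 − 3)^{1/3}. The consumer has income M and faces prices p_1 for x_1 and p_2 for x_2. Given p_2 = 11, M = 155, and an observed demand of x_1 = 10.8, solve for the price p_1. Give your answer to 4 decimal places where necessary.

This is Cobb-Douglas in (x_1−8, x_2−3): tangency gives 2/3·p_2·(x_2−3) = 1/3·p_1·(x_1−8).
After buying the subsistence bundle (8, 3), a share 2/3 of the remaining income goes to x_1: x_1* = 8 + 2/3·(M − 8p_1 − 3p_2)/p_1.
Set x_1* = 10.8 in the demand function and solve for p_1: p_1 = 10.

p_1 = 10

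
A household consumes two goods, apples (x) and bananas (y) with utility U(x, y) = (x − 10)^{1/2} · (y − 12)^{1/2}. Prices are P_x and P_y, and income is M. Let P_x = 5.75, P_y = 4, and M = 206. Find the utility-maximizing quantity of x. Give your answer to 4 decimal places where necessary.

MRS = (y−12)/(x−10). Tangency with P_x/P_y gives y−12 = (P_x/P_y)·(x−10).
After buying the subsistence bundle (10, 12), a share 0.5 of the remaining income goes to x: x* = 10 + 0.5·(M − 10P_x − 12P_y)/P_x.
Discretionary income = 206 − 10·5.75 − 12·4 = 100.5; x* = 10 + 0.5·100.5/5.75 = 18.7391.

x* = 18.7391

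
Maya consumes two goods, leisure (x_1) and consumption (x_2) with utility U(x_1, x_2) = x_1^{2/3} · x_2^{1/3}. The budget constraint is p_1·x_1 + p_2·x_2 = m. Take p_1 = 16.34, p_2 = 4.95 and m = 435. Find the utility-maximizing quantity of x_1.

MU_x_1/MU_x_2 = (2/3·x_2)/(1/3·x_1); tangency sets this equal to p_1/p_2.
Rearranging, p_2·x_2 = (1/2)·p_1·x_1. Substituting into the budget gives p_1·x_1·(1 + (1/2)) = m.
Demand: x_1*(p_1,p_2,m) = 2/3·m/p_1 and x_2* = 1/3·m/p_2.
At p_1=16.34, p_2=4.95, m=435: x_1* = 2/3·435/16.34 = 17.7479.

x_1* = 17.7479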